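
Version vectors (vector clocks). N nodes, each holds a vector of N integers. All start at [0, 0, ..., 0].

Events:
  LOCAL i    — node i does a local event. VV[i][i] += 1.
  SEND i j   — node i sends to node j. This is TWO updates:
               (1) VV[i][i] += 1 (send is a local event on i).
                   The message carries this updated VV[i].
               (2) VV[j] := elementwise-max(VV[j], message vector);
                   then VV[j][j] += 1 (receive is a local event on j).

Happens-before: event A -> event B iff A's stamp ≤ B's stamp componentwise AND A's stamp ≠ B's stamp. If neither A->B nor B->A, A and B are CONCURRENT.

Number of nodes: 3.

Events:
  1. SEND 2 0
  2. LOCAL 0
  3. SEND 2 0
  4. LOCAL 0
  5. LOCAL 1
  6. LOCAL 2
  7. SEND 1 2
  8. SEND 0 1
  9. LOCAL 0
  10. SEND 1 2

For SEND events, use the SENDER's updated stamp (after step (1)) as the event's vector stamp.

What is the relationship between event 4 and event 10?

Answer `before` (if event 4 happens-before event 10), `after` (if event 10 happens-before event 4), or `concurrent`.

Initial: VV[0]=[0, 0, 0]
Initial: VV[1]=[0, 0, 0]
Initial: VV[2]=[0, 0, 0]
Event 1: SEND 2->0: VV[2][2]++ -> VV[2]=[0, 0, 1], msg_vec=[0, 0, 1]; VV[0]=max(VV[0],msg_vec) then VV[0][0]++ -> VV[0]=[1, 0, 1]
Event 2: LOCAL 0: VV[0][0]++ -> VV[0]=[2, 0, 1]
Event 3: SEND 2->0: VV[2][2]++ -> VV[2]=[0, 0, 2], msg_vec=[0, 0, 2]; VV[0]=max(VV[0],msg_vec) then VV[0][0]++ -> VV[0]=[3, 0, 2]
Event 4: LOCAL 0: VV[0][0]++ -> VV[0]=[4, 0, 2]
Event 5: LOCAL 1: VV[1][1]++ -> VV[1]=[0, 1, 0]
Event 6: LOCAL 2: VV[2][2]++ -> VV[2]=[0, 0, 3]
Event 7: SEND 1->2: VV[1][1]++ -> VV[1]=[0, 2, 0], msg_vec=[0, 2, 0]; VV[2]=max(VV[2],msg_vec) then VV[2][2]++ -> VV[2]=[0, 2, 4]
Event 8: SEND 0->1: VV[0][0]++ -> VV[0]=[5, 0, 2], msg_vec=[5, 0, 2]; VV[1]=max(VV[1],msg_vec) then VV[1][1]++ -> VV[1]=[5, 3, 2]
Event 9: LOCAL 0: VV[0][0]++ -> VV[0]=[6, 0, 2]
Event 10: SEND 1->2: VV[1][1]++ -> VV[1]=[5, 4, 2], msg_vec=[5, 4, 2]; VV[2]=max(VV[2],msg_vec) then VV[2][2]++ -> VV[2]=[5, 4, 5]
Event 4 stamp: [4, 0, 2]
Event 10 stamp: [5, 4, 2]
[4, 0, 2] <= [5, 4, 2]? True
[5, 4, 2] <= [4, 0, 2]? False
Relation: before

Answer: before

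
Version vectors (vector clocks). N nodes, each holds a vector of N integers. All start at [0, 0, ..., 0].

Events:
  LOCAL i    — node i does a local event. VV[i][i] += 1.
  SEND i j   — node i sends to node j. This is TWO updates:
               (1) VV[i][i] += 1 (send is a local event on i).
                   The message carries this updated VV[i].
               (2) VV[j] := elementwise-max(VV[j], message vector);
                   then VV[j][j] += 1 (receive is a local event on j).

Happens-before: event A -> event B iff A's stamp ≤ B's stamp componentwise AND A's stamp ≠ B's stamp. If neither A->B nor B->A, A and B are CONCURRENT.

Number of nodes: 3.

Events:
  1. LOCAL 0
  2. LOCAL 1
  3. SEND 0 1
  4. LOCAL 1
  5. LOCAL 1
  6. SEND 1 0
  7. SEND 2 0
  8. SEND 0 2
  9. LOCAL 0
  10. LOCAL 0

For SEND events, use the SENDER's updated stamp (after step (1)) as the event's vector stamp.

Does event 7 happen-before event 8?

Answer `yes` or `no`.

Answer: yes

Derivation:
Initial: VV[0]=[0, 0, 0]
Initial: VV[1]=[0, 0, 0]
Initial: VV[2]=[0, 0, 0]
Event 1: LOCAL 0: VV[0][0]++ -> VV[0]=[1, 0, 0]
Event 2: LOCAL 1: VV[1][1]++ -> VV[1]=[0, 1, 0]
Event 3: SEND 0->1: VV[0][0]++ -> VV[0]=[2, 0, 0], msg_vec=[2, 0, 0]; VV[1]=max(VV[1],msg_vec) then VV[1][1]++ -> VV[1]=[2, 2, 0]
Event 4: LOCAL 1: VV[1][1]++ -> VV[1]=[2, 3, 0]
Event 5: LOCAL 1: VV[1][1]++ -> VV[1]=[2, 4, 0]
Event 6: SEND 1->0: VV[1][1]++ -> VV[1]=[2, 5, 0], msg_vec=[2, 5, 0]; VV[0]=max(VV[0],msg_vec) then VV[0][0]++ -> VV[0]=[3, 5, 0]
Event 7: SEND 2->0: VV[2][2]++ -> VV[2]=[0, 0, 1], msg_vec=[0, 0, 1]; VV[0]=max(VV[0],msg_vec) then VV[0][0]++ -> VV[0]=[4, 5, 1]
Event 8: SEND 0->2: VV[0][0]++ -> VV[0]=[5, 5, 1], msg_vec=[5, 5, 1]; VV[2]=max(VV[2],msg_vec) then VV[2][2]++ -> VV[2]=[5, 5, 2]
Event 9: LOCAL 0: VV[0][0]++ -> VV[0]=[6, 5, 1]
Event 10: LOCAL 0: VV[0][0]++ -> VV[0]=[7, 5, 1]
Event 7 stamp: [0, 0, 1]
Event 8 stamp: [5, 5, 1]
[0, 0, 1] <= [5, 5, 1]? True. Equal? False. Happens-before: True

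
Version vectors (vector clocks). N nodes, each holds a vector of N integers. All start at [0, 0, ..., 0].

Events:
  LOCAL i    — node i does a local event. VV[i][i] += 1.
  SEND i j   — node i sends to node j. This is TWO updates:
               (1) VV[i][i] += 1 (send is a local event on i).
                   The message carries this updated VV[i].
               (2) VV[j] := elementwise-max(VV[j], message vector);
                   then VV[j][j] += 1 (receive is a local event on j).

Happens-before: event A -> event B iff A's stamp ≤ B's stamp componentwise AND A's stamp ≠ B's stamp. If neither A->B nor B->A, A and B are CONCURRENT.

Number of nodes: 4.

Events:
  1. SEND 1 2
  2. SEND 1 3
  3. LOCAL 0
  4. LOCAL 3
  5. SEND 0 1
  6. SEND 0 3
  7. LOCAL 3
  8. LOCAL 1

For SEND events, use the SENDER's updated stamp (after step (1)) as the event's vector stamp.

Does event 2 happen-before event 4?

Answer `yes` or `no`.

Answer: yes

Derivation:
Initial: VV[0]=[0, 0, 0, 0]
Initial: VV[1]=[0, 0, 0, 0]
Initial: VV[2]=[0, 0, 0, 0]
Initial: VV[3]=[0, 0, 0, 0]
Event 1: SEND 1->2: VV[1][1]++ -> VV[1]=[0, 1, 0, 0], msg_vec=[0, 1, 0, 0]; VV[2]=max(VV[2],msg_vec) then VV[2][2]++ -> VV[2]=[0, 1, 1, 0]
Event 2: SEND 1->3: VV[1][1]++ -> VV[1]=[0, 2, 0, 0], msg_vec=[0, 2, 0, 0]; VV[3]=max(VV[3],msg_vec) then VV[3][3]++ -> VV[3]=[0, 2, 0, 1]
Event 3: LOCAL 0: VV[0][0]++ -> VV[0]=[1, 0, 0, 0]
Event 4: LOCAL 3: VV[3][3]++ -> VV[3]=[0, 2, 0, 2]
Event 5: SEND 0->1: VV[0][0]++ -> VV[0]=[2, 0, 0, 0], msg_vec=[2, 0, 0, 0]; VV[1]=max(VV[1],msg_vec) then VV[1][1]++ -> VV[1]=[2, 3, 0, 0]
Event 6: SEND 0->3: VV[0][0]++ -> VV[0]=[3, 0, 0, 0], msg_vec=[3, 0, 0, 0]; VV[3]=max(VV[3],msg_vec) then VV[3][3]++ -> VV[3]=[3, 2, 0, 3]
Event 7: LOCAL 3: VV[3][3]++ -> VV[3]=[3, 2, 0, 4]
Event 8: LOCAL 1: VV[1][1]++ -> VV[1]=[2, 4, 0, 0]
Event 2 stamp: [0, 2, 0, 0]
Event 4 stamp: [0, 2, 0, 2]
[0, 2, 0, 0] <= [0, 2, 0, 2]? True. Equal? False. Happens-before: True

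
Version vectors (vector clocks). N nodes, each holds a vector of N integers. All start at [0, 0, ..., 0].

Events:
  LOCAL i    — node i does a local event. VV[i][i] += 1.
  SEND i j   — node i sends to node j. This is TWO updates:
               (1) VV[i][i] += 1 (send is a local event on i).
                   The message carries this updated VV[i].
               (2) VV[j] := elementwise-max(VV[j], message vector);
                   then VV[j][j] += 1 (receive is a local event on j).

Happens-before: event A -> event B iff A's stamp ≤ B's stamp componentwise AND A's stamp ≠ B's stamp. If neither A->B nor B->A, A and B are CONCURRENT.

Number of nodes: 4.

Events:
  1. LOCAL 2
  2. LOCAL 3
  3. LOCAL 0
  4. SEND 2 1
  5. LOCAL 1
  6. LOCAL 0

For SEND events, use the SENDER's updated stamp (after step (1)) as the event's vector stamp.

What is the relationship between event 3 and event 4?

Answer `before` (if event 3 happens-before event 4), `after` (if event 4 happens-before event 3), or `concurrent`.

Initial: VV[0]=[0, 0, 0, 0]
Initial: VV[1]=[0, 0, 0, 0]
Initial: VV[2]=[0, 0, 0, 0]
Initial: VV[3]=[0, 0, 0, 0]
Event 1: LOCAL 2: VV[2][2]++ -> VV[2]=[0, 0, 1, 0]
Event 2: LOCAL 3: VV[3][3]++ -> VV[3]=[0, 0, 0, 1]
Event 3: LOCAL 0: VV[0][0]++ -> VV[0]=[1, 0, 0, 0]
Event 4: SEND 2->1: VV[2][2]++ -> VV[2]=[0, 0, 2, 0], msg_vec=[0, 0, 2, 0]; VV[1]=max(VV[1],msg_vec) then VV[1][1]++ -> VV[1]=[0, 1, 2, 0]
Event 5: LOCAL 1: VV[1][1]++ -> VV[1]=[0, 2, 2, 0]
Event 6: LOCAL 0: VV[0][0]++ -> VV[0]=[2, 0, 0, 0]
Event 3 stamp: [1, 0, 0, 0]
Event 4 stamp: [0, 0, 2, 0]
[1, 0, 0, 0] <= [0, 0, 2, 0]? False
[0, 0, 2, 0] <= [1, 0, 0, 0]? False
Relation: concurrent

Answer: concurrent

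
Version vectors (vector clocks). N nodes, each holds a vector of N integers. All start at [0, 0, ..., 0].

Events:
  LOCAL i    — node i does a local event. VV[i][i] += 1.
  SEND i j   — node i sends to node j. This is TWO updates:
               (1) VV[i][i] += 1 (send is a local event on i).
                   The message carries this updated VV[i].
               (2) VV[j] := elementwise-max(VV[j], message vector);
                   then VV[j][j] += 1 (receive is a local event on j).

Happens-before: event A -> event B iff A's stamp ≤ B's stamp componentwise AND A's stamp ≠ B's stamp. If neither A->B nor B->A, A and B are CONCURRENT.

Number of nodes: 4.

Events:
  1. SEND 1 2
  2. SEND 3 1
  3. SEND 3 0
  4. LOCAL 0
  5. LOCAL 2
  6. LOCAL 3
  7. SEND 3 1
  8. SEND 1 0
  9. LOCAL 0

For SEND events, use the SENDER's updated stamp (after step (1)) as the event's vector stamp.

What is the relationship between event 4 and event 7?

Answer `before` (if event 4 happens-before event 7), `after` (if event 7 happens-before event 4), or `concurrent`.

Answer: concurrent

Derivation:
Initial: VV[0]=[0, 0, 0, 0]
Initial: VV[1]=[0, 0, 0, 0]
Initial: VV[2]=[0, 0, 0, 0]
Initial: VV[3]=[0, 0, 0, 0]
Event 1: SEND 1->2: VV[1][1]++ -> VV[1]=[0, 1, 0, 0], msg_vec=[0, 1, 0, 0]; VV[2]=max(VV[2],msg_vec) then VV[2][2]++ -> VV[2]=[0, 1, 1, 0]
Event 2: SEND 3->1: VV[3][3]++ -> VV[3]=[0, 0, 0, 1], msg_vec=[0, 0, 0, 1]; VV[1]=max(VV[1],msg_vec) then VV[1][1]++ -> VV[1]=[0, 2, 0, 1]
Event 3: SEND 3->0: VV[3][3]++ -> VV[3]=[0, 0, 0, 2], msg_vec=[0, 0, 0, 2]; VV[0]=max(VV[0],msg_vec) then VV[0][0]++ -> VV[0]=[1, 0, 0, 2]
Event 4: LOCAL 0: VV[0][0]++ -> VV[0]=[2, 0, 0, 2]
Event 5: LOCAL 2: VV[2][2]++ -> VV[2]=[0, 1, 2, 0]
Event 6: LOCAL 3: VV[3][3]++ -> VV[3]=[0, 0, 0, 3]
Event 7: SEND 3->1: VV[3][3]++ -> VV[3]=[0, 0, 0, 4], msg_vec=[0, 0, 0, 4]; VV[1]=max(VV[1],msg_vec) then VV[1][1]++ -> VV[1]=[0, 3, 0, 4]
Event 8: SEND 1->0: VV[1][1]++ -> VV[1]=[0, 4, 0, 4], msg_vec=[0, 4, 0, 4]; VV[0]=max(VV[0],msg_vec) then VV[0][0]++ -> VV[0]=[3, 4, 0, 4]
Event 9: LOCAL 0: VV[0][0]++ -> VV[0]=[4, 4, 0, 4]
Event 4 stamp: [2, 0, 0, 2]
Event 7 stamp: [0, 0, 0, 4]
[2, 0, 0, 2] <= [0, 0, 0, 4]? False
[0, 0, 0, 4] <= [2, 0, 0, 2]? False
Relation: concurrent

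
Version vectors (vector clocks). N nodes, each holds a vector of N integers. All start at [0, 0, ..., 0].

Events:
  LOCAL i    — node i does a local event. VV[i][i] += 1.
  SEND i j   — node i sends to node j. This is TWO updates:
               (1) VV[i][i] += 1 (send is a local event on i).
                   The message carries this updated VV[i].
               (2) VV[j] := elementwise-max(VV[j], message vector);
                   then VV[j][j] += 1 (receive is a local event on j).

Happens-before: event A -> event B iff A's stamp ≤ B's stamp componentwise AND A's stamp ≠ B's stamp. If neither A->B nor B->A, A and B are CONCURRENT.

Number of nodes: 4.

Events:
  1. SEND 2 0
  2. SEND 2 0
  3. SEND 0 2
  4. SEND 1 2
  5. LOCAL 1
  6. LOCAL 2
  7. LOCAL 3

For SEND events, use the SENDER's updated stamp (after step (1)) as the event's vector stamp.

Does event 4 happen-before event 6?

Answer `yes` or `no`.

Answer: yes

Derivation:
Initial: VV[0]=[0, 0, 0, 0]
Initial: VV[1]=[0, 0, 0, 0]
Initial: VV[2]=[0, 0, 0, 0]
Initial: VV[3]=[0, 0, 0, 0]
Event 1: SEND 2->0: VV[2][2]++ -> VV[2]=[0, 0, 1, 0], msg_vec=[0, 0, 1, 0]; VV[0]=max(VV[0],msg_vec) then VV[0][0]++ -> VV[0]=[1, 0, 1, 0]
Event 2: SEND 2->0: VV[2][2]++ -> VV[2]=[0, 0, 2, 0], msg_vec=[0, 0, 2, 0]; VV[0]=max(VV[0],msg_vec) then VV[0][0]++ -> VV[0]=[2, 0, 2, 0]
Event 3: SEND 0->2: VV[0][0]++ -> VV[0]=[3, 0, 2, 0], msg_vec=[3, 0, 2, 0]; VV[2]=max(VV[2],msg_vec) then VV[2][2]++ -> VV[2]=[3, 0, 3, 0]
Event 4: SEND 1->2: VV[1][1]++ -> VV[1]=[0, 1, 0, 0], msg_vec=[0, 1, 0, 0]; VV[2]=max(VV[2],msg_vec) then VV[2][2]++ -> VV[2]=[3, 1, 4, 0]
Event 5: LOCAL 1: VV[1][1]++ -> VV[1]=[0, 2, 0, 0]
Event 6: LOCAL 2: VV[2][2]++ -> VV[2]=[3, 1, 5, 0]
Event 7: LOCAL 3: VV[3][3]++ -> VV[3]=[0, 0, 0, 1]
Event 4 stamp: [0, 1, 0, 0]
Event 6 stamp: [3, 1, 5, 0]
[0, 1, 0, 0] <= [3, 1, 5, 0]? True. Equal? False. Happens-before: True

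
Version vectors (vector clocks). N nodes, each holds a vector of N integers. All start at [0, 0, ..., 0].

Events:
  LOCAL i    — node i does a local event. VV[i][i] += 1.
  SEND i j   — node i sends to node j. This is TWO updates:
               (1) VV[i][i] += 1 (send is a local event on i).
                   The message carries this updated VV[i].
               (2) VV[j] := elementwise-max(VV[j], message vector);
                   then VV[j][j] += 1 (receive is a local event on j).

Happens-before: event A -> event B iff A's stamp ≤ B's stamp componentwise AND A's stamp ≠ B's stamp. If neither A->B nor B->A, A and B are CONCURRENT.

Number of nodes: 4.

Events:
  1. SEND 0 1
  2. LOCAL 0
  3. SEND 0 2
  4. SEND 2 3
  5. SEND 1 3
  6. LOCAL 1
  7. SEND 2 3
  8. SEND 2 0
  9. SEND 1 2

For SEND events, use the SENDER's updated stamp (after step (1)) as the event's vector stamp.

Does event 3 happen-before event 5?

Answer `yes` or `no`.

Answer: no

Derivation:
Initial: VV[0]=[0, 0, 0, 0]
Initial: VV[1]=[0, 0, 0, 0]
Initial: VV[2]=[0, 0, 0, 0]
Initial: VV[3]=[0, 0, 0, 0]
Event 1: SEND 0->1: VV[0][0]++ -> VV[0]=[1, 0, 0, 0], msg_vec=[1, 0, 0, 0]; VV[1]=max(VV[1],msg_vec) then VV[1][1]++ -> VV[1]=[1, 1, 0, 0]
Event 2: LOCAL 0: VV[0][0]++ -> VV[0]=[2, 0, 0, 0]
Event 3: SEND 0->2: VV[0][0]++ -> VV[0]=[3, 0, 0, 0], msg_vec=[3, 0, 0, 0]; VV[2]=max(VV[2],msg_vec) then VV[2][2]++ -> VV[2]=[3, 0, 1, 0]
Event 4: SEND 2->3: VV[2][2]++ -> VV[2]=[3, 0, 2, 0], msg_vec=[3, 0, 2, 0]; VV[3]=max(VV[3],msg_vec) then VV[3][3]++ -> VV[3]=[3, 0, 2, 1]
Event 5: SEND 1->3: VV[1][1]++ -> VV[1]=[1, 2, 0, 0], msg_vec=[1, 2, 0, 0]; VV[3]=max(VV[3],msg_vec) then VV[3][3]++ -> VV[3]=[3, 2, 2, 2]
Event 6: LOCAL 1: VV[1][1]++ -> VV[1]=[1, 3, 0, 0]
Event 7: SEND 2->3: VV[2][2]++ -> VV[2]=[3, 0, 3, 0], msg_vec=[3, 0, 3, 0]; VV[3]=max(VV[3],msg_vec) then VV[3][3]++ -> VV[3]=[3, 2, 3, 3]
Event 8: SEND 2->0: VV[2][2]++ -> VV[2]=[3, 0, 4, 0], msg_vec=[3, 0, 4, 0]; VV[0]=max(VV[0],msg_vec) then VV[0][0]++ -> VV[0]=[4, 0, 4, 0]
Event 9: SEND 1->2: VV[1][1]++ -> VV[1]=[1, 4, 0, 0], msg_vec=[1, 4, 0, 0]; VV[2]=max(VV[2],msg_vec) then VV[2][2]++ -> VV[2]=[3, 4, 5, 0]
Event 3 stamp: [3, 0, 0, 0]
Event 5 stamp: [1, 2, 0, 0]
[3, 0, 0, 0] <= [1, 2, 0, 0]? False. Equal? False. Happens-before: False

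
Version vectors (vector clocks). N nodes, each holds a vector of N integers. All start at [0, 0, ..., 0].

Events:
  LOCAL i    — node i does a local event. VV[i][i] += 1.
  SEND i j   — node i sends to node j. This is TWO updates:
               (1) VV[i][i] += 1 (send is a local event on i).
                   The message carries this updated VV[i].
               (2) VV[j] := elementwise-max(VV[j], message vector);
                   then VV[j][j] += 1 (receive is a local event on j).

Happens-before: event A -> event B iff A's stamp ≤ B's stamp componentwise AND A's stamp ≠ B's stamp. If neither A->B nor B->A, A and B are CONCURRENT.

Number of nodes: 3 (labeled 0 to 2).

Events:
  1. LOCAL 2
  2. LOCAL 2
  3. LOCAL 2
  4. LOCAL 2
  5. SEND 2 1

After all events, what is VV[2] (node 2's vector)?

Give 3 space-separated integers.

Answer: 0 0 5

Derivation:
Initial: VV[0]=[0, 0, 0]
Initial: VV[1]=[0, 0, 0]
Initial: VV[2]=[0, 0, 0]
Event 1: LOCAL 2: VV[2][2]++ -> VV[2]=[0, 0, 1]
Event 2: LOCAL 2: VV[2][2]++ -> VV[2]=[0, 0, 2]
Event 3: LOCAL 2: VV[2][2]++ -> VV[2]=[0, 0, 3]
Event 4: LOCAL 2: VV[2][2]++ -> VV[2]=[0, 0, 4]
Event 5: SEND 2->1: VV[2][2]++ -> VV[2]=[0, 0, 5], msg_vec=[0, 0, 5]; VV[1]=max(VV[1],msg_vec) then VV[1][1]++ -> VV[1]=[0, 1, 5]
Final vectors: VV[0]=[0, 0, 0]; VV[1]=[0, 1, 5]; VV[2]=[0, 0, 5]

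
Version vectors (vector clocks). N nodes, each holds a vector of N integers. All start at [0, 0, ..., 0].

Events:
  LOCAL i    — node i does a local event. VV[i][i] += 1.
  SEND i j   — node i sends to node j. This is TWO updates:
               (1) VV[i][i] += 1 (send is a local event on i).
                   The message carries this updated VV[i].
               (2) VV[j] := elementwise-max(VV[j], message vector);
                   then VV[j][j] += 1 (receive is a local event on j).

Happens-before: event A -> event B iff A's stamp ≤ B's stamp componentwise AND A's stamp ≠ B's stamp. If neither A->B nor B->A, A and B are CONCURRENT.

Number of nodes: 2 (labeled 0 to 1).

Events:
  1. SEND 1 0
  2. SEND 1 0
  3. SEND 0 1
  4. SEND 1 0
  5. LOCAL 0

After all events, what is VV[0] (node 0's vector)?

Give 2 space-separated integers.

Answer: 5 4

Derivation:
Initial: VV[0]=[0, 0]
Initial: VV[1]=[0, 0]
Event 1: SEND 1->0: VV[1][1]++ -> VV[1]=[0, 1], msg_vec=[0, 1]; VV[0]=max(VV[0],msg_vec) then VV[0][0]++ -> VV[0]=[1, 1]
Event 2: SEND 1->0: VV[1][1]++ -> VV[1]=[0, 2], msg_vec=[0, 2]; VV[0]=max(VV[0],msg_vec) then VV[0][0]++ -> VV[0]=[2, 2]
Event 3: SEND 0->1: VV[0][0]++ -> VV[0]=[3, 2], msg_vec=[3, 2]; VV[1]=max(VV[1],msg_vec) then VV[1][1]++ -> VV[1]=[3, 3]
Event 4: SEND 1->0: VV[1][1]++ -> VV[1]=[3, 4], msg_vec=[3, 4]; VV[0]=max(VV[0],msg_vec) then VV[0][0]++ -> VV[0]=[4, 4]
Event 5: LOCAL 0: VV[0][0]++ -> VV[0]=[5, 4]
Final vectors: VV[0]=[5, 4]; VV[1]=[3, 4]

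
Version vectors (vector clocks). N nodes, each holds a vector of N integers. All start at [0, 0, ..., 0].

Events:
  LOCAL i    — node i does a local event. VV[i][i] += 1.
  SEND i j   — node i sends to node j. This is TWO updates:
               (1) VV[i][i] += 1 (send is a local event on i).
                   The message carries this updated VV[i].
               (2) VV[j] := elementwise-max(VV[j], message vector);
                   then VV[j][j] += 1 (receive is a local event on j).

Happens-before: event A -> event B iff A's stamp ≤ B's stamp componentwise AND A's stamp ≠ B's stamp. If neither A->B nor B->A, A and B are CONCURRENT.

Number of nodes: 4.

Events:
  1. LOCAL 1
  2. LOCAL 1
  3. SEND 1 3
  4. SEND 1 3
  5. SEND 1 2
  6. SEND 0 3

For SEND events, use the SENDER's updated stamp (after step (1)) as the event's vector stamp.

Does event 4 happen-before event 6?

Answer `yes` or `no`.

Answer: no

Derivation:
Initial: VV[0]=[0, 0, 0, 0]
Initial: VV[1]=[0, 0, 0, 0]
Initial: VV[2]=[0, 0, 0, 0]
Initial: VV[3]=[0, 0, 0, 0]
Event 1: LOCAL 1: VV[1][1]++ -> VV[1]=[0, 1, 0, 0]
Event 2: LOCAL 1: VV[1][1]++ -> VV[1]=[0, 2, 0, 0]
Event 3: SEND 1->3: VV[1][1]++ -> VV[1]=[0, 3, 0, 0], msg_vec=[0, 3, 0, 0]; VV[3]=max(VV[3],msg_vec) then VV[3][3]++ -> VV[3]=[0, 3, 0, 1]
Event 4: SEND 1->3: VV[1][1]++ -> VV[1]=[0, 4, 0, 0], msg_vec=[0, 4, 0, 0]; VV[3]=max(VV[3],msg_vec) then VV[3][3]++ -> VV[3]=[0, 4, 0, 2]
Event 5: SEND 1->2: VV[1][1]++ -> VV[1]=[0, 5, 0, 0], msg_vec=[0, 5, 0, 0]; VV[2]=max(VV[2],msg_vec) then VV[2][2]++ -> VV[2]=[0, 5, 1, 0]
Event 6: SEND 0->3: VV[0][0]++ -> VV[0]=[1, 0, 0, 0], msg_vec=[1, 0, 0, 0]; VV[3]=max(VV[3],msg_vec) then VV[3][3]++ -> VV[3]=[1, 4, 0, 3]
Event 4 stamp: [0, 4, 0, 0]
Event 6 stamp: [1, 0, 0, 0]
[0, 4, 0, 0] <= [1, 0, 0, 0]? False. Equal? False. Happens-before: False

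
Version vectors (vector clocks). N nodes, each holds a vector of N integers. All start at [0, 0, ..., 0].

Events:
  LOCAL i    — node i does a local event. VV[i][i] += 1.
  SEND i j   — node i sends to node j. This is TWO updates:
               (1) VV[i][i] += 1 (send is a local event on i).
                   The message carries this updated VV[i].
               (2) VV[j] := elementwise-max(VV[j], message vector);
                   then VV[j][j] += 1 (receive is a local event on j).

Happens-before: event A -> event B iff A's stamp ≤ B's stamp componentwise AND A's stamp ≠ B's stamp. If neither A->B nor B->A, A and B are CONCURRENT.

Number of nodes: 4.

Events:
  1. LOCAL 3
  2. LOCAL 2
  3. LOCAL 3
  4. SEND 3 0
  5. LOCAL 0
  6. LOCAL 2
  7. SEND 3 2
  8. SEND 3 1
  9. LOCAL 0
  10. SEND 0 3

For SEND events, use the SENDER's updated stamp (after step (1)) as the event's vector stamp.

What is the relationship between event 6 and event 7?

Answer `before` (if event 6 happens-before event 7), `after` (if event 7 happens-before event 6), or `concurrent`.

Answer: concurrent

Derivation:
Initial: VV[0]=[0, 0, 0, 0]
Initial: VV[1]=[0, 0, 0, 0]
Initial: VV[2]=[0, 0, 0, 0]
Initial: VV[3]=[0, 0, 0, 0]
Event 1: LOCAL 3: VV[3][3]++ -> VV[3]=[0, 0, 0, 1]
Event 2: LOCAL 2: VV[2][2]++ -> VV[2]=[0, 0, 1, 0]
Event 3: LOCAL 3: VV[3][3]++ -> VV[3]=[0, 0, 0, 2]
Event 4: SEND 3->0: VV[3][3]++ -> VV[3]=[0, 0, 0, 3], msg_vec=[0, 0, 0, 3]; VV[0]=max(VV[0],msg_vec) then VV[0][0]++ -> VV[0]=[1, 0, 0, 3]
Event 5: LOCAL 0: VV[0][0]++ -> VV[0]=[2, 0, 0, 3]
Event 6: LOCAL 2: VV[2][2]++ -> VV[2]=[0, 0, 2, 0]
Event 7: SEND 3->2: VV[3][3]++ -> VV[3]=[0, 0, 0, 4], msg_vec=[0, 0, 0, 4]; VV[2]=max(VV[2],msg_vec) then VV[2][2]++ -> VV[2]=[0, 0, 3, 4]
Event 8: SEND 3->1: VV[3][3]++ -> VV[3]=[0, 0, 0, 5], msg_vec=[0, 0, 0, 5]; VV[1]=max(VV[1],msg_vec) then VV[1][1]++ -> VV[1]=[0, 1, 0, 5]
Event 9: LOCAL 0: VV[0][0]++ -> VV[0]=[3, 0, 0, 3]
Event 10: SEND 0->3: VV[0][0]++ -> VV[0]=[4, 0, 0, 3], msg_vec=[4, 0, 0, 3]; VV[3]=max(VV[3],msg_vec) then VV[3][3]++ -> VV[3]=[4, 0, 0, 6]
Event 6 stamp: [0, 0, 2, 0]
Event 7 stamp: [0, 0, 0, 4]
[0, 0, 2, 0] <= [0, 0, 0, 4]? False
[0, 0, 0, 4] <= [0, 0, 2, 0]? False
Relation: concurrent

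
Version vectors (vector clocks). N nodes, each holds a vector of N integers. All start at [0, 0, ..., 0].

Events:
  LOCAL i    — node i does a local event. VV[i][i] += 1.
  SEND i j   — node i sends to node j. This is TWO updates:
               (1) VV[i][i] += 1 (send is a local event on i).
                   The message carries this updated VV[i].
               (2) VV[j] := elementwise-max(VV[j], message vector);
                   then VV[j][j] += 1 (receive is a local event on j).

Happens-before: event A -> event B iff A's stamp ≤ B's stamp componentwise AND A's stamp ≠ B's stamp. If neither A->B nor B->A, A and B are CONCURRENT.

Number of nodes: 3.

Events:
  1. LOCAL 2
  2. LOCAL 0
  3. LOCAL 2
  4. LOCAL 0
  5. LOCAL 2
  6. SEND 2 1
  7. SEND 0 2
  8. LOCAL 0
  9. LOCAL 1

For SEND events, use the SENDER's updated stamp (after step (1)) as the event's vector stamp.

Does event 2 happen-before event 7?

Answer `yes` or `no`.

Initial: VV[0]=[0, 0, 0]
Initial: VV[1]=[0, 0, 0]
Initial: VV[2]=[0, 0, 0]
Event 1: LOCAL 2: VV[2][2]++ -> VV[2]=[0, 0, 1]
Event 2: LOCAL 0: VV[0][0]++ -> VV[0]=[1, 0, 0]
Event 3: LOCAL 2: VV[2][2]++ -> VV[2]=[0, 0, 2]
Event 4: LOCAL 0: VV[0][0]++ -> VV[0]=[2, 0, 0]
Event 5: LOCAL 2: VV[2][2]++ -> VV[2]=[0, 0, 3]
Event 6: SEND 2->1: VV[2][2]++ -> VV[2]=[0, 0, 4], msg_vec=[0, 0, 4]; VV[1]=max(VV[1],msg_vec) then VV[1][1]++ -> VV[1]=[0, 1, 4]
Event 7: SEND 0->2: VV[0][0]++ -> VV[0]=[3, 0, 0], msg_vec=[3, 0, 0]; VV[2]=max(VV[2],msg_vec) then VV[2][2]++ -> VV[2]=[3, 0, 5]
Event 8: LOCAL 0: VV[0][0]++ -> VV[0]=[4, 0, 0]
Event 9: LOCAL 1: VV[1][1]++ -> VV[1]=[0, 2, 4]
Event 2 stamp: [1, 0, 0]
Event 7 stamp: [3, 0, 0]
[1, 0, 0] <= [3, 0, 0]? True. Equal? False. Happens-before: True

Answer: yes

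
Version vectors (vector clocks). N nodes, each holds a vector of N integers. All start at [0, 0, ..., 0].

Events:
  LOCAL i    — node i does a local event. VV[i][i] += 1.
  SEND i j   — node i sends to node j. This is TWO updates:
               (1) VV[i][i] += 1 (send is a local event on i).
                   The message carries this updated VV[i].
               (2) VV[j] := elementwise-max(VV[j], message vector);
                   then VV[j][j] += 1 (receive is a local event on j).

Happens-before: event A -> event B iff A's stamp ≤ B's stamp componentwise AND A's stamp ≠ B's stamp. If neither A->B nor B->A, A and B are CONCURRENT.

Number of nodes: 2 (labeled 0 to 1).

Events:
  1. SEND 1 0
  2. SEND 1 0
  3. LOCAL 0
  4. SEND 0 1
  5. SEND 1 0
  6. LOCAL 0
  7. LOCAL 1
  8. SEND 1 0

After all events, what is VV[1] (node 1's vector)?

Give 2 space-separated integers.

Initial: VV[0]=[0, 0]
Initial: VV[1]=[0, 0]
Event 1: SEND 1->0: VV[1][1]++ -> VV[1]=[0, 1], msg_vec=[0, 1]; VV[0]=max(VV[0],msg_vec) then VV[0][0]++ -> VV[0]=[1, 1]
Event 2: SEND 1->0: VV[1][1]++ -> VV[1]=[0, 2], msg_vec=[0, 2]; VV[0]=max(VV[0],msg_vec) then VV[0][0]++ -> VV[0]=[2, 2]
Event 3: LOCAL 0: VV[0][0]++ -> VV[0]=[3, 2]
Event 4: SEND 0->1: VV[0][0]++ -> VV[0]=[4, 2], msg_vec=[4, 2]; VV[1]=max(VV[1],msg_vec) then VV[1][1]++ -> VV[1]=[4, 3]
Event 5: SEND 1->0: VV[1][1]++ -> VV[1]=[4, 4], msg_vec=[4, 4]; VV[0]=max(VV[0],msg_vec) then VV[0][0]++ -> VV[0]=[5, 4]
Event 6: LOCAL 0: VV[0][0]++ -> VV[0]=[6, 4]
Event 7: LOCAL 1: VV[1][1]++ -> VV[1]=[4, 5]
Event 8: SEND 1->0: VV[1][1]++ -> VV[1]=[4, 6], msg_vec=[4, 6]; VV[0]=max(VV[0],msg_vec) then VV[0][0]++ -> VV[0]=[7, 6]
Final vectors: VV[0]=[7, 6]; VV[1]=[4, 6]

Answer: 4 6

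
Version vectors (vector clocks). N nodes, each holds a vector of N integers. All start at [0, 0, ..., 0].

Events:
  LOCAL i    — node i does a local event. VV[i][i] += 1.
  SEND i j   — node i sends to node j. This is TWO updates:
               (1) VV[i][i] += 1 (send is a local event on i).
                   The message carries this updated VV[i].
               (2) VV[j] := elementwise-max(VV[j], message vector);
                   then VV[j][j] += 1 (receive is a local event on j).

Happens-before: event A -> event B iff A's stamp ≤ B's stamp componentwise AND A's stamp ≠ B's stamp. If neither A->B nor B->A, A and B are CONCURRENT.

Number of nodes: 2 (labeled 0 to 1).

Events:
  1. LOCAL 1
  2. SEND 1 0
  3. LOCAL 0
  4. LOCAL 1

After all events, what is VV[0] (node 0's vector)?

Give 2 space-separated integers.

Initial: VV[0]=[0, 0]
Initial: VV[1]=[0, 0]
Event 1: LOCAL 1: VV[1][1]++ -> VV[1]=[0, 1]
Event 2: SEND 1->0: VV[1][1]++ -> VV[1]=[0, 2], msg_vec=[0, 2]; VV[0]=max(VV[0],msg_vec) then VV[0][0]++ -> VV[0]=[1, 2]
Event 3: LOCAL 0: VV[0][0]++ -> VV[0]=[2, 2]
Event 4: LOCAL 1: VV[1][1]++ -> VV[1]=[0, 3]
Final vectors: VV[0]=[2, 2]; VV[1]=[0, 3]

Answer: 2 2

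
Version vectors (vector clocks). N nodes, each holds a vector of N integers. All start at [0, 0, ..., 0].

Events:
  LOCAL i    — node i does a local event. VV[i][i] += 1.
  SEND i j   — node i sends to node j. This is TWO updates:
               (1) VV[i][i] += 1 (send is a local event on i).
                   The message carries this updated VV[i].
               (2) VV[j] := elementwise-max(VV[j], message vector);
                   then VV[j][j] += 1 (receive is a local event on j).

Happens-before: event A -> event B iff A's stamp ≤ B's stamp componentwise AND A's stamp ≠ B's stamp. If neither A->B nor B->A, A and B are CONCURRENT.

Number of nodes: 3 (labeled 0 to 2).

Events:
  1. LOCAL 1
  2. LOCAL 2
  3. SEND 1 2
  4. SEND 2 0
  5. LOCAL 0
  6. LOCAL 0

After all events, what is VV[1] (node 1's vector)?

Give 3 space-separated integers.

Initial: VV[0]=[0, 0, 0]
Initial: VV[1]=[0, 0, 0]
Initial: VV[2]=[0, 0, 0]
Event 1: LOCAL 1: VV[1][1]++ -> VV[1]=[0, 1, 0]
Event 2: LOCAL 2: VV[2][2]++ -> VV[2]=[0, 0, 1]
Event 3: SEND 1->2: VV[1][1]++ -> VV[1]=[0, 2, 0], msg_vec=[0, 2, 0]; VV[2]=max(VV[2],msg_vec) then VV[2][2]++ -> VV[2]=[0, 2, 2]
Event 4: SEND 2->0: VV[2][2]++ -> VV[2]=[0, 2, 3], msg_vec=[0, 2, 3]; VV[0]=max(VV[0],msg_vec) then VV[0][0]++ -> VV[0]=[1, 2, 3]
Event 5: LOCAL 0: VV[0][0]++ -> VV[0]=[2, 2, 3]
Event 6: LOCAL 0: VV[0][0]++ -> VV[0]=[3, 2, 3]
Final vectors: VV[0]=[3, 2, 3]; VV[1]=[0, 2, 0]; VV[2]=[0, 2, 3]

Answer: 0 2 0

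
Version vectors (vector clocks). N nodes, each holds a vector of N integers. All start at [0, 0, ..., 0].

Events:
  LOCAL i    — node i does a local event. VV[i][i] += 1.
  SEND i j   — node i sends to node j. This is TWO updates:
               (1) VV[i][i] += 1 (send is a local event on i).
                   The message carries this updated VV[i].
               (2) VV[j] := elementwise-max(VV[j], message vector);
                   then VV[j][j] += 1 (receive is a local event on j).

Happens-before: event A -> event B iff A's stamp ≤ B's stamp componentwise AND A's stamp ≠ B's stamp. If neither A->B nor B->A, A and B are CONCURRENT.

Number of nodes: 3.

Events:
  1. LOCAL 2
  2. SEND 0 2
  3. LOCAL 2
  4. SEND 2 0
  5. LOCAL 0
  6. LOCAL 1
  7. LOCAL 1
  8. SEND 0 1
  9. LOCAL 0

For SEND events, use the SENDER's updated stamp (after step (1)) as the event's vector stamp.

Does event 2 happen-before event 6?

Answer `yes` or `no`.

Answer: no

Derivation:
Initial: VV[0]=[0, 0, 0]
Initial: VV[1]=[0, 0, 0]
Initial: VV[2]=[0, 0, 0]
Event 1: LOCAL 2: VV[2][2]++ -> VV[2]=[0, 0, 1]
Event 2: SEND 0->2: VV[0][0]++ -> VV[0]=[1, 0, 0], msg_vec=[1, 0, 0]; VV[2]=max(VV[2],msg_vec) then VV[2][2]++ -> VV[2]=[1, 0, 2]
Event 3: LOCAL 2: VV[2][2]++ -> VV[2]=[1, 0, 3]
Event 4: SEND 2->0: VV[2][2]++ -> VV[2]=[1, 0, 4], msg_vec=[1, 0, 4]; VV[0]=max(VV[0],msg_vec) then VV[0][0]++ -> VV[0]=[2, 0, 4]
Event 5: LOCAL 0: VV[0][0]++ -> VV[0]=[3, 0, 4]
Event 6: LOCAL 1: VV[1][1]++ -> VV[1]=[0, 1, 0]
Event 7: LOCAL 1: VV[1][1]++ -> VV[1]=[0, 2, 0]
Event 8: SEND 0->1: VV[0][0]++ -> VV[0]=[4, 0, 4], msg_vec=[4, 0, 4]; VV[1]=max(VV[1],msg_vec) then VV[1][1]++ -> VV[1]=[4, 3, 4]
Event 9: LOCAL 0: VV[0][0]++ -> VV[0]=[5, 0, 4]
Event 2 stamp: [1, 0, 0]
Event 6 stamp: [0, 1, 0]
[1, 0, 0] <= [0, 1, 0]? False. Equal? False. Happens-before: False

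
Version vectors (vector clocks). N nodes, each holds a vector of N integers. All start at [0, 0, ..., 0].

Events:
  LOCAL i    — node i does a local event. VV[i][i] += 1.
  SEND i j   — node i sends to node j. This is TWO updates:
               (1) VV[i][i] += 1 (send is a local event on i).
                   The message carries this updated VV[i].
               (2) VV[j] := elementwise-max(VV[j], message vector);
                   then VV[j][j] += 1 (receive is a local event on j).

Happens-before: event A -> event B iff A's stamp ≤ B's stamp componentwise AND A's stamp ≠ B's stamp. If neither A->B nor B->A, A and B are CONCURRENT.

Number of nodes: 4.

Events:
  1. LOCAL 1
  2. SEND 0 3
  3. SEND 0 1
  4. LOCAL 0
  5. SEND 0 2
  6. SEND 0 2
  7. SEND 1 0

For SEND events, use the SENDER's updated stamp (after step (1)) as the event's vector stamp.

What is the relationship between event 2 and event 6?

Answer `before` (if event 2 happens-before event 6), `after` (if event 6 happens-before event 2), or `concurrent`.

Initial: VV[0]=[0, 0, 0, 0]
Initial: VV[1]=[0, 0, 0, 0]
Initial: VV[2]=[0, 0, 0, 0]
Initial: VV[3]=[0, 0, 0, 0]
Event 1: LOCAL 1: VV[1][1]++ -> VV[1]=[0, 1, 0, 0]
Event 2: SEND 0->3: VV[0][0]++ -> VV[0]=[1, 0, 0, 0], msg_vec=[1, 0, 0, 0]; VV[3]=max(VV[3],msg_vec) then VV[3][3]++ -> VV[3]=[1, 0, 0, 1]
Event 3: SEND 0->1: VV[0][0]++ -> VV[0]=[2, 0, 0, 0], msg_vec=[2, 0, 0, 0]; VV[1]=max(VV[1],msg_vec) then VV[1][1]++ -> VV[1]=[2, 2, 0, 0]
Event 4: LOCAL 0: VV[0][0]++ -> VV[0]=[3, 0, 0, 0]
Event 5: SEND 0->2: VV[0][0]++ -> VV[0]=[4, 0, 0, 0], msg_vec=[4, 0, 0, 0]; VV[2]=max(VV[2],msg_vec) then VV[2][2]++ -> VV[2]=[4, 0, 1, 0]
Event 6: SEND 0->2: VV[0][0]++ -> VV[0]=[5, 0, 0, 0], msg_vec=[5, 0, 0, 0]; VV[2]=max(VV[2],msg_vec) then VV[2][2]++ -> VV[2]=[5, 0, 2, 0]
Event 7: SEND 1->0: VV[1][1]++ -> VV[1]=[2, 3, 0, 0], msg_vec=[2, 3, 0, 0]; VV[0]=max(VV[0],msg_vec) then VV[0][0]++ -> VV[0]=[6, 3, 0, 0]
Event 2 stamp: [1, 0, 0, 0]
Event 6 stamp: [5, 0, 0, 0]
[1, 0, 0, 0] <= [5, 0, 0, 0]? True
[5, 0, 0, 0] <= [1, 0, 0, 0]? False
Relation: before

Answer: before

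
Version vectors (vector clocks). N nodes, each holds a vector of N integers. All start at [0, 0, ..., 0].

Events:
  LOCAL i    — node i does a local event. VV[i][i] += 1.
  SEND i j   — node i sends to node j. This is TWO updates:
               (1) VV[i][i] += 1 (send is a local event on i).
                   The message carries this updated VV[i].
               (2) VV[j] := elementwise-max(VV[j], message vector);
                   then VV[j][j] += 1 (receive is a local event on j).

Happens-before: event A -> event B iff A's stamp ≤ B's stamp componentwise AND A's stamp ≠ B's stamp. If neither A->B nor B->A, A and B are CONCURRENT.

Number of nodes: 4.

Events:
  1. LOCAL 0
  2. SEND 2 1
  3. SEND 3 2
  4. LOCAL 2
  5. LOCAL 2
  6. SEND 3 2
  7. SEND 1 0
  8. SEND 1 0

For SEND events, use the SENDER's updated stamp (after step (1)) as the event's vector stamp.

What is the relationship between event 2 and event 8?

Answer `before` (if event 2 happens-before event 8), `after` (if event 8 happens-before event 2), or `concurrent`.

Answer: before

Derivation:
Initial: VV[0]=[0, 0, 0, 0]
Initial: VV[1]=[0, 0, 0, 0]
Initial: VV[2]=[0, 0, 0, 0]
Initial: VV[3]=[0, 0, 0, 0]
Event 1: LOCAL 0: VV[0][0]++ -> VV[0]=[1, 0, 0, 0]
Event 2: SEND 2->1: VV[2][2]++ -> VV[2]=[0, 0, 1, 0], msg_vec=[0, 0, 1, 0]; VV[1]=max(VV[1],msg_vec) then VV[1][1]++ -> VV[1]=[0, 1, 1, 0]
Event 3: SEND 3->2: VV[3][3]++ -> VV[3]=[0, 0, 0, 1], msg_vec=[0, 0, 0, 1]; VV[2]=max(VV[2],msg_vec) then VV[2][2]++ -> VV[2]=[0, 0, 2, 1]
Event 4: LOCAL 2: VV[2][2]++ -> VV[2]=[0, 0, 3, 1]
Event 5: LOCAL 2: VV[2][2]++ -> VV[2]=[0, 0, 4, 1]
Event 6: SEND 3->2: VV[3][3]++ -> VV[3]=[0, 0, 0, 2], msg_vec=[0, 0, 0, 2]; VV[2]=max(VV[2],msg_vec) then VV[2][2]++ -> VV[2]=[0, 0, 5, 2]
Event 7: SEND 1->0: VV[1][1]++ -> VV[1]=[0, 2, 1, 0], msg_vec=[0, 2, 1, 0]; VV[0]=max(VV[0],msg_vec) then VV[0][0]++ -> VV[0]=[2, 2, 1, 0]
Event 8: SEND 1->0: VV[1][1]++ -> VV[1]=[0, 3, 1, 0], msg_vec=[0, 3, 1, 0]; VV[0]=max(VV[0],msg_vec) then VV[0][0]++ -> VV[0]=[3, 3, 1, 0]
Event 2 stamp: [0, 0, 1, 0]
Event 8 stamp: [0, 3, 1, 0]
[0, 0, 1, 0] <= [0, 3, 1, 0]? True
[0, 3, 1, 0] <= [0, 0, 1, 0]? False
Relation: before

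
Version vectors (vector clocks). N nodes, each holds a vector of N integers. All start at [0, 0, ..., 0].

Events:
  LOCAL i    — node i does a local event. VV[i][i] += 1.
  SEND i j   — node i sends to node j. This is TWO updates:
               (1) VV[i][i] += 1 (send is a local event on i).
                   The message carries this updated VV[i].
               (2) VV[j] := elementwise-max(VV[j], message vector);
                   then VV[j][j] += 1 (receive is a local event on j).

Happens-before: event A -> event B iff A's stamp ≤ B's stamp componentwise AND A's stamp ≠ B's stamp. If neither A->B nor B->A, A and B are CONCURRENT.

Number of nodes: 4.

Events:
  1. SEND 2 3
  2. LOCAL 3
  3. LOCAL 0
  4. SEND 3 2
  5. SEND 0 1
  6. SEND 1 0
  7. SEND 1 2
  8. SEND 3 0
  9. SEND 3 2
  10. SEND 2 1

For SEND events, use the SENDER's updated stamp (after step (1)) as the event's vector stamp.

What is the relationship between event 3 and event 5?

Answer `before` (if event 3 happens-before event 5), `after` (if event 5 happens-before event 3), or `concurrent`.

Answer: before

Derivation:
Initial: VV[0]=[0, 0, 0, 0]
Initial: VV[1]=[0, 0, 0, 0]
Initial: VV[2]=[0, 0, 0, 0]
Initial: VV[3]=[0, 0, 0, 0]
Event 1: SEND 2->3: VV[2][2]++ -> VV[2]=[0, 0, 1, 0], msg_vec=[0, 0, 1, 0]; VV[3]=max(VV[3],msg_vec) then VV[3][3]++ -> VV[3]=[0, 0, 1, 1]
Event 2: LOCAL 3: VV[3][3]++ -> VV[3]=[0, 0, 1, 2]
Event 3: LOCAL 0: VV[0][0]++ -> VV[0]=[1, 0, 0, 0]
Event 4: SEND 3->2: VV[3][3]++ -> VV[3]=[0, 0, 1, 3], msg_vec=[0, 0, 1, 3]; VV[2]=max(VV[2],msg_vec) then VV[2][2]++ -> VV[2]=[0, 0, 2, 3]
Event 5: SEND 0->1: VV[0][0]++ -> VV[0]=[2, 0, 0, 0], msg_vec=[2, 0, 0, 0]; VV[1]=max(VV[1],msg_vec) then VV[1][1]++ -> VV[1]=[2, 1, 0, 0]
Event 6: SEND 1->0: VV[1][1]++ -> VV[1]=[2, 2, 0, 0], msg_vec=[2, 2, 0, 0]; VV[0]=max(VV[0],msg_vec) then VV[0][0]++ -> VV[0]=[3, 2, 0, 0]
Event 7: SEND 1->2: VV[1][1]++ -> VV[1]=[2, 3, 0, 0], msg_vec=[2, 3, 0, 0]; VV[2]=max(VV[2],msg_vec) then VV[2][2]++ -> VV[2]=[2, 3, 3, 3]
Event 8: SEND 3->0: VV[3][3]++ -> VV[3]=[0, 0, 1, 4], msg_vec=[0, 0, 1, 4]; VV[0]=max(VV[0],msg_vec) then VV[0][0]++ -> VV[0]=[4, 2, 1, 4]
Event 9: SEND 3->2: VV[3][3]++ -> VV[3]=[0, 0, 1, 5], msg_vec=[0, 0, 1, 5]; VV[2]=max(VV[2],msg_vec) then VV[2][2]++ -> VV[2]=[2, 3, 4, 5]
Event 10: SEND 2->1: VV[2][2]++ -> VV[2]=[2, 3, 5, 5], msg_vec=[2, 3, 5, 5]; VV[1]=max(VV[1],msg_vec) then VV[1][1]++ -> VV[1]=[2, 4, 5, 5]
Event 3 stamp: [1, 0, 0, 0]
Event 5 stamp: [2, 0, 0, 0]
[1, 0, 0, 0] <= [2, 0, 0, 0]? True
[2, 0, 0, 0] <= [1, 0, 0, 0]? False
Relation: before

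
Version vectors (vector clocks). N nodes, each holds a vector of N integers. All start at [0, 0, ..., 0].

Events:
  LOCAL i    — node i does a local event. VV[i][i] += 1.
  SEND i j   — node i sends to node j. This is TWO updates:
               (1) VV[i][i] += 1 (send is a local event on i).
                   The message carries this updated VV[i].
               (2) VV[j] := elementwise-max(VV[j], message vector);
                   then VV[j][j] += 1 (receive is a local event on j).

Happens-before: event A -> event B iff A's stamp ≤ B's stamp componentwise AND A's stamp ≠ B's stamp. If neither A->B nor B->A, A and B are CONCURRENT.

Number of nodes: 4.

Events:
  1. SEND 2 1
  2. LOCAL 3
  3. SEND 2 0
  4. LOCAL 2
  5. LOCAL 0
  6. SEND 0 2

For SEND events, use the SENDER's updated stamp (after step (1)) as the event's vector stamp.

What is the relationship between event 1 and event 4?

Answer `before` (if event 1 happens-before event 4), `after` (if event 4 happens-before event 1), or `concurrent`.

Initial: VV[0]=[0, 0, 0, 0]
Initial: VV[1]=[0, 0, 0, 0]
Initial: VV[2]=[0, 0, 0, 0]
Initial: VV[3]=[0, 0, 0, 0]
Event 1: SEND 2->1: VV[2][2]++ -> VV[2]=[0, 0, 1, 0], msg_vec=[0, 0, 1, 0]; VV[1]=max(VV[1],msg_vec) then VV[1][1]++ -> VV[1]=[0, 1, 1, 0]
Event 2: LOCAL 3: VV[3][3]++ -> VV[3]=[0, 0, 0, 1]
Event 3: SEND 2->0: VV[2][2]++ -> VV[2]=[0, 0, 2, 0], msg_vec=[0, 0, 2, 0]; VV[0]=max(VV[0],msg_vec) then VV[0][0]++ -> VV[0]=[1, 0, 2, 0]
Event 4: LOCAL 2: VV[2][2]++ -> VV[2]=[0, 0, 3, 0]
Event 5: LOCAL 0: VV[0][0]++ -> VV[0]=[2, 0, 2, 0]
Event 6: SEND 0->2: VV[0][0]++ -> VV[0]=[3, 0, 2, 0], msg_vec=[3, 0, 2, 0]; VV[2]=max(VV[2],msg_vec) then VV[2][2]++ -> VV[2]=[3, 0, 4, 0]
Event 1 stamp: [0, 0, 1, 0]
Event 4 stamp: [0, 0, 3, 0]
[0, 0, 1, 0] <= [0, 0, 3, 0]? True
[0, 0, 3, 0] <= [0, 0, 1, 0]? False
Relation: before

Answer: before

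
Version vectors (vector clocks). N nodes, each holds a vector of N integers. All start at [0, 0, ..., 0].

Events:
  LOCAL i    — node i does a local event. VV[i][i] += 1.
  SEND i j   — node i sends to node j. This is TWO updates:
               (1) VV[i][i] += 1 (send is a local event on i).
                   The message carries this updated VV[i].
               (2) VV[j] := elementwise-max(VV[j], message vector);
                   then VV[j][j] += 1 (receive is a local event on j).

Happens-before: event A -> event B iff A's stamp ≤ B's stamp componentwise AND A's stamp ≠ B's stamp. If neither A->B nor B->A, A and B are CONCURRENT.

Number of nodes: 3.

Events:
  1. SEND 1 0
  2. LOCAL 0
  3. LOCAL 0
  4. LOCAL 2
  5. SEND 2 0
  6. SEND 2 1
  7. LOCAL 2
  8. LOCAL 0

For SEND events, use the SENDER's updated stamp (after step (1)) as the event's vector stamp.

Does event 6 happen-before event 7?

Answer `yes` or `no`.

Initial: VV[0]=[0, 0, 0]
Initial: VV[1]=[0, 0, 0]
Initial: VV[2]=[0, 0, 0]
Event 1: SEND 1->0: VV[1][1]++ -> VV[1]=[0, 1, 0], msg_vec=[0, 1, 0]; VV[0]=max(VV[0],msg_vec) then VV[0][0]++ -> VV[0]=[1, 1, 0]
Event 2: LOCAL 0: VV[0][0]++ -> VV[0]=[2, 1, 0]
Event 3: LOCAL 0: VV[0][0]++ -> VV[0]=[3, 1, 0]
Event 4: LOCAL 2: VV[2][2]++ -> VV[2]=[0, 0, 1]
Event 5: SEND 2->0: VV[2][2]++ -> VV[2]=[0, 0, 2], msg_vec=[0, 0, 2]; VV[0]=max(VV[0],msg_vec) then VV[0][0]++ -> VV[0]=[4, 1, 2]
Event 6: SEND 2->1: VV[2][2]++ -> VV[2]=[0, 0, 3], msg_vec=[0, 0, 3]; VV[1]=max(VV[1],msg_vec) then VV[1][1]++ -> VV[1]=[0, 2, 3]
Event 7: LOCAL 2: VV[2][2]++ -> VV[2]=[0, 0, 4]
Event 8: LOCAL 0: VV[0][0]++ -> VV[0]=[5, 1, 2]
Event 6 stamp: [0, 0, 3]
Event 7 stamp: [0, 0, 4]
[0, 0, 3] <= [0, 0, 4]? True. Equal? False. Happens-before: True

Answer: yes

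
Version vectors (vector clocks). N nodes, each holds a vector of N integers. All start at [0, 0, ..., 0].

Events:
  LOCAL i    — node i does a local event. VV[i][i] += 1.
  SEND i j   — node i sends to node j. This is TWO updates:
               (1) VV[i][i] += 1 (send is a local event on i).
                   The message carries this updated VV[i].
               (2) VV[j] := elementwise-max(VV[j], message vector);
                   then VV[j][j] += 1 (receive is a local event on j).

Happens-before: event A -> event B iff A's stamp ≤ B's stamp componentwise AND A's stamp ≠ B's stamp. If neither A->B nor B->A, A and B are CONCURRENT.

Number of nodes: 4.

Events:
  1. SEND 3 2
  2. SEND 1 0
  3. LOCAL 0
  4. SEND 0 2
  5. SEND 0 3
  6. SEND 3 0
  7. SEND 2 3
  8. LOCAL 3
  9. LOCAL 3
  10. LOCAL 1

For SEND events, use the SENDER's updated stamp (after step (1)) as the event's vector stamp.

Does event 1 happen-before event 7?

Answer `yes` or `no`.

Answer: yes

Derivation:
Initial: VV[0]=[0, 0, 0, 0]
Initial: VV[1]=[0, 0, 0, 0]
Initial: VV[2]=[0, 0, 0, 0]
Initial: VV[3]=[0, 0, 0, 0]
Event 1: SEND 3->2: VV[3][3]++ -> VV[3]=[0, 0, 0, 1], msg_vec=[0, 0, 0, 1]; VV[2]=max(VV[2],msg_vec) then VV[2][2]++ -> VV[2]=[0, 0, 1, 1]
Event 2: SEND 1->0: VV[1][1]++ -> VV[1]=[0, 1, 0, 0], msg_vec=[0, 1, 0, 0]; VV[0]=max(VV[0],msg_vec) then VV[0][0]++ -> VV[0]=[1, 1, 0, 0]
Event 3: LOCAL 0: VV[0][0]++ -> VV[0]=[2, 1, 0, 0]
Event 4: SEND 0->2: VV[0][0]++ -> VV[0]=[3, 1, 0, 0], msg_vec=[3, 1, 0, 0]; VV[2]=max(VV[2],msg_vec) then VV[2][2]++ -> VV[2]=[3, 1, 2, 1]
Event 5: SEND 0->3: VV[0][0]++ -> VV[0]=[4, 1, 0, 0], msg_vec=[4, 1, 0, 0]; VV[3]=max(VV[3],msg_vec) then VV[3][3]++ -> VV[3]=[4, 1, 0, 2]
Event 6: SEND 3->0: VV[3][3]++ -> VV[3]=[4, 1, 0, 3], msg_vec=[4, 1, 0, 3]; VV[0]=max(VV[0],msg_vec) then VV[0][0]++ -> VV[0]=[5, 1, 0, 3]
Event 7: SEND 2->3: VV[2][2]++ -> VV[2]=[3, 1, 3, 1], msg_vec=[3, 1, 3, 1]; VV[3]=max(VV[3],msg_vec) then VV[3][3]++ -> VV[3]=[4, 1, 3, 4]
Event 8: LOCAL 3: VV[3][3]++ -> VV[3]=[4, 1, 3, 5]
Event 9: LOCAL 3: VV[3][3]++ -> VV[3]=[4, 1, 3, 6]
Event 10: LOCAL 1: VV[1][1]++ -> VV[1]=[0, 2, 0, 0]
Event 1 stamp: [0, 0, 0, 1]
Event 7 stamp: [3, 1, 3, 1]
[0, 0, 0, 1] <= [3, 1, 3, 1]? True. Equal? False. Happens-before: True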